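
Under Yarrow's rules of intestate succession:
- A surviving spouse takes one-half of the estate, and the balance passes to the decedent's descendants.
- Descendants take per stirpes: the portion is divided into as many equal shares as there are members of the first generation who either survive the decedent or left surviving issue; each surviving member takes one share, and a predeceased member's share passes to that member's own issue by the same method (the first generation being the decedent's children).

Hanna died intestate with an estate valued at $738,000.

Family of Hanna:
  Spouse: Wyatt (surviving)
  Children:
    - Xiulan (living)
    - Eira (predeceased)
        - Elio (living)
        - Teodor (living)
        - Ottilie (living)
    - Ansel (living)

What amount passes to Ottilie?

Wyatt takes one-half of $738,000 = $369,000. The remaining $369,000 passes to the descendants.
The descendants' portion ($369,000) is divided into 3 shares of $123,000: Xiulan and Ansel each take $123,000; Eira's $123,000 share passes to Eira's issue.
Eira's share ($123,000) is divided into 3 shares of $41,000: Elio, Teodor, and Ottilie each take $41,000.

Ottilie receives $41,000.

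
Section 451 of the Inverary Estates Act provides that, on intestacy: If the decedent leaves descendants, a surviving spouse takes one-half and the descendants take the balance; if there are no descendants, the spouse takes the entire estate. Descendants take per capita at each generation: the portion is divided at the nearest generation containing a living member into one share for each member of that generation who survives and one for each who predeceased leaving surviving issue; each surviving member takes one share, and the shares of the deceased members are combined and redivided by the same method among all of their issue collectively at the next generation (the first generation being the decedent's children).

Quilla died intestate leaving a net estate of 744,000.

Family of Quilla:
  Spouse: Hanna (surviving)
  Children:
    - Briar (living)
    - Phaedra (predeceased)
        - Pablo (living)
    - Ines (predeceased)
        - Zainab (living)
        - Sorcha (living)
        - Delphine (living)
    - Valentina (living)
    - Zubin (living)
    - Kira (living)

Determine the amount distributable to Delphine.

Hanna takes one-half of 744,000 = 372,000. The remaining 372,000 passes to the descendants.
The descendants' portion (372,000) is divided at the children's generation into 6 shares of 62,000. Briar, Valentina, Zubin, and Kira each take 62,000. The 2 shares of the deceased (Phaedra and Ines) are combined into a pool of 124,000.
That pool (124,000) is divided at the grandchildren's generation equally among Pablo, Zainab, Sorcha, and Delphine: 31,000 each.

Delphine receives 31,000.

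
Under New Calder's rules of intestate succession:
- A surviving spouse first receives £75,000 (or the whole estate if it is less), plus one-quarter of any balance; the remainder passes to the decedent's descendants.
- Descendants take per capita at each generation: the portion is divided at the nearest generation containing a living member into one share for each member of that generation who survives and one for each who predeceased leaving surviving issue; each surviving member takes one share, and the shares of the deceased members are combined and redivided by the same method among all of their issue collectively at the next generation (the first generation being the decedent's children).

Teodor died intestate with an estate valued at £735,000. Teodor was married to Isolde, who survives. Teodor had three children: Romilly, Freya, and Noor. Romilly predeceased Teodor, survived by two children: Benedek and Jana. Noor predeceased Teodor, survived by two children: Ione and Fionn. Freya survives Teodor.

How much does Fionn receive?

Isolde first takes £75,000, leaving a balance of £660,000. Isolde then takes one-quarter of the balance (£165,000), for a total of £240,000. The remaining £495,000 passes to the descendants.
The descendants' portion (£495,000) is divided at the children's generation into 3 shares of £165,000. Freya takes £165,000. The 2 shares of the deceased (Romilly and Noor) are combined into a pool of £330,000.
That pool (£330,000) is divided at the grandchildren's generation equally among Benedek, Jana, Ione, and Fionn: £82,500 each.

Fionn receives £82,500.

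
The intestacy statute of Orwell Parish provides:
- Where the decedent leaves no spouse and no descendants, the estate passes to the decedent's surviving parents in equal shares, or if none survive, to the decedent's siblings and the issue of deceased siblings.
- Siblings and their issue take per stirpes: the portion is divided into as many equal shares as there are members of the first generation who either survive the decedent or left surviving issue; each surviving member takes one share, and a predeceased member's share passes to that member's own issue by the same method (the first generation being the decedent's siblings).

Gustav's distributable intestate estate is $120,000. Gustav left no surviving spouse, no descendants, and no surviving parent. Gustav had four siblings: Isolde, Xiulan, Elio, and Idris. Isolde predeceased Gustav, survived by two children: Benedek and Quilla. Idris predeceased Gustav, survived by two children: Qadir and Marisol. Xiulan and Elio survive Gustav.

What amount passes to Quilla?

The entire $120,000 passes to the siblings and their issue.
That amount ($120,000) is divided into 4 shares of $30,000: Xiulan and Elio each take $30,000; Isolde's $30,000 share passes to Isolde's issue; Idris's $30,000 share passes to Idris's issue.
Isolde's share ($30,000) is divided into 2 shares of $15,000: Benedek and Quilla each take $15,000.
Idris's share ($30,000) is divided into 2 shares of $15,000: Qadir and Marisol each take $15,000.

Quilla receives $15,000.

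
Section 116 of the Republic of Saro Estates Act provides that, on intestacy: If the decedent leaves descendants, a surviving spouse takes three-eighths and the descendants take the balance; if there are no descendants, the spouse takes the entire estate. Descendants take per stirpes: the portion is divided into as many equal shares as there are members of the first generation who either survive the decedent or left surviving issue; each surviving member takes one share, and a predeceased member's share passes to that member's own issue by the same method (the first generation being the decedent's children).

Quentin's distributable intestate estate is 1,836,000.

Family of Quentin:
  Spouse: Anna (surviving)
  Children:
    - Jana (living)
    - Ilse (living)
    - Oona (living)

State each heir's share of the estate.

Anna: 688,500; Jana: 382,500; Ilse: 382,500; Oona: 382,500

Anna takes three-eighths of 1,836,000 = 688,500. The remaining 1,147,500 passes to the descendants.
The descendants' portion (1,147,500) is divided into 3 shares of 382,500: Jana, Ilse, and Oona each take 382,500.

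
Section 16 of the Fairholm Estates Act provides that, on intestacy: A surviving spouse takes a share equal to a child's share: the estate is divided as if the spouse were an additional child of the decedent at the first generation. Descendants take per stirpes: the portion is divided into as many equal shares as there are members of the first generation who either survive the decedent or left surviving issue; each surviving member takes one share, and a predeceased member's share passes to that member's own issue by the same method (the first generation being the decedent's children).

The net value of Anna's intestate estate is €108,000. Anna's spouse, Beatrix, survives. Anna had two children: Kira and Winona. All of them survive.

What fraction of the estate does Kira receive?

The spouse counts as an additional share at the children's level, so there are 3 primary shares of €36,000. Beatrix takes one such share (€36,000).
The children's combined portion (€72,000) is divided into 2 shares of €36,000: Kira and Winona each take €36,000.

Kira receives 1/3 of the estate.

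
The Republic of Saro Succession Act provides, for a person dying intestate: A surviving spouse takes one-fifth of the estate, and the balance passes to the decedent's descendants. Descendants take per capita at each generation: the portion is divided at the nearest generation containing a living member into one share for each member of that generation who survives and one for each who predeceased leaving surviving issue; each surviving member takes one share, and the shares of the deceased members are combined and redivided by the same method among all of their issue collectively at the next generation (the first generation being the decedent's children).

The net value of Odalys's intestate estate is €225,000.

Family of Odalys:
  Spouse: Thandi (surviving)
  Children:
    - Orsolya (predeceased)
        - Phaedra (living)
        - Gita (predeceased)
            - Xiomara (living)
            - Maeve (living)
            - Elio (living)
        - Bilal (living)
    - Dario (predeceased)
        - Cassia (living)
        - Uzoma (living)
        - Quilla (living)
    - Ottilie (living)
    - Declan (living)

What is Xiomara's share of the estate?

Xiomara receives €5,000.

Thandi takes one-fifth of €225,000 = €45,000. The remaining €180,000 passes to the descendants.
The descendants' portion (€180,000) is divided at the children's generation into 4 shares of €45,000. Ottilie and Declan each take €45,000. The 2 shares of the deceased (Orsolya and Dario) are combined into a pool of €90,000.
That pool (€90,000) is divided at the grandchildren's generation into 6 shares of €15,000. Phaedra, Bilal, Cassia, Uzoma, and Quilla each take €15,000. The remaining share for the deceased Gita (€15,000) is carried to the next generation.
That pool (€15,000) is divided at the great-grandchildren's generation equally among Xiomara, Maeve, and Elio: €5,000 each.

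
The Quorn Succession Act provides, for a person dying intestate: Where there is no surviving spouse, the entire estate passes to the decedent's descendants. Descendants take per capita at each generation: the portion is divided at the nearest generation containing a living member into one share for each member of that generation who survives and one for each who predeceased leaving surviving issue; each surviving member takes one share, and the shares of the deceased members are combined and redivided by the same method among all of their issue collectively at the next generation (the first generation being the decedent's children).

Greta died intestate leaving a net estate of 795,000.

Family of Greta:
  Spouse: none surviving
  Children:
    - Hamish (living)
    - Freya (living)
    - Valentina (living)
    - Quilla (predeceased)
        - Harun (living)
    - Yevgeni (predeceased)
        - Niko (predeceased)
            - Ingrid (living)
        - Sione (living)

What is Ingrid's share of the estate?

The entire 795,000 passes to the descendants.
That amount (795,000) is divided at the children's generation into 5 shares of 159,000. Hamish, Freya, and Valentina each take 159,000. The 2 shares of the deceased (Quilla and Yevgeni) are combined into a pool of 318,000.
That pool (318,000) is divided at the grandchildren's generation into 3 shares of 106,000. Harun and Sione each take 106,000. The remaining share for the deceased Niko (106,000) is carried to the next generation.
That pool (106,000) passes entirely to Ingrid, the sole taker at the great-grandchildren's generation.

Ingrid receives 106,000.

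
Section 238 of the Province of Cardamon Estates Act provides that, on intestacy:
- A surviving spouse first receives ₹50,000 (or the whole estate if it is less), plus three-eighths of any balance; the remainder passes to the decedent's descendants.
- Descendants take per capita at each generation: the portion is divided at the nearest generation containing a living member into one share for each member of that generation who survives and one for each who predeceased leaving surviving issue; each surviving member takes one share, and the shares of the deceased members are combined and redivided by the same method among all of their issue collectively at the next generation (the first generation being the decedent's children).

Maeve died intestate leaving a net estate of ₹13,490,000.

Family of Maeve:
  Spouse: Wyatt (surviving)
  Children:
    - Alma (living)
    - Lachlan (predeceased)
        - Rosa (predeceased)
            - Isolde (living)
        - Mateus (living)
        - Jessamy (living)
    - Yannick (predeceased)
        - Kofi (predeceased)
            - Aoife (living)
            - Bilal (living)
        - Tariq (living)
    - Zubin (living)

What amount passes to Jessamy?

Jessamy receives ₹840,000.

Wyatt first takes ₹50,000, leaving a balance of ₹13,440,000. Wyatt then takes three-eighths of the balance (₹5,040,000), for a total of ₹5,090,000. The remaining ₹8,400,000 passes to the descendants.
The descendants' portion (₹8,400,000) is divided at the children's generation into 4 shares of ₹2,100,000. Alma and Zubin each take ₹2,100,000. The 2 shares of the deceased (Lachlan and Yannick) are combined into a pool of ₹4,200,000.
That pool (₹4,200,000) is divided at the grandchildren's generation into 5 shares of ₹840,000. Mateus, Jessamy, and Tariq each take ₹840,000. The 2 shares of the deceased (Rosa and Kofi) are combined into a pool of ₹1,680,000.
That pool (₹1,680,000) is divided at the great-grandchildren's generation equally among Isolde, Aoife, and Bilal: ₹560,000 each.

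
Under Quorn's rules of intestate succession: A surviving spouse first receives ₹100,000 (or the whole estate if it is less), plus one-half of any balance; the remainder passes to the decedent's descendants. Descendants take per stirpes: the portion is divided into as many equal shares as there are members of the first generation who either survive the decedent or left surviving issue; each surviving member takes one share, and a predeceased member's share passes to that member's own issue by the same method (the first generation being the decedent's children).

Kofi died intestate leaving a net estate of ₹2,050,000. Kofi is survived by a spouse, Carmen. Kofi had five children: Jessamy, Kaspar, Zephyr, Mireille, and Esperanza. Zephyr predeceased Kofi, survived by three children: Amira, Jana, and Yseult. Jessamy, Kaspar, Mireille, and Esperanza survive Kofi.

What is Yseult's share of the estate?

Yseult receives ₹65,000.

Carmen first takes ₹100,000, leaving a balance of ₹1,950,000. Carmen then takes one-half of the balance (₹975,000), for a total of ₹1,075,000. The remaining ₹975,000 passes to the descendants.
The descendants' portion (₹975,000) is divided into 5 shares of ₹195,000: Jessamy, Kaspar, Mireille, and Esperanza each take ₹195,000; Zephyr's ₹195,000 share passes to Zephyr's issue.
Zephyr's share (₹195,000) is divided into 3 shares of ₹65,000: Amira, Jana, and Yseult each take ₹65,000.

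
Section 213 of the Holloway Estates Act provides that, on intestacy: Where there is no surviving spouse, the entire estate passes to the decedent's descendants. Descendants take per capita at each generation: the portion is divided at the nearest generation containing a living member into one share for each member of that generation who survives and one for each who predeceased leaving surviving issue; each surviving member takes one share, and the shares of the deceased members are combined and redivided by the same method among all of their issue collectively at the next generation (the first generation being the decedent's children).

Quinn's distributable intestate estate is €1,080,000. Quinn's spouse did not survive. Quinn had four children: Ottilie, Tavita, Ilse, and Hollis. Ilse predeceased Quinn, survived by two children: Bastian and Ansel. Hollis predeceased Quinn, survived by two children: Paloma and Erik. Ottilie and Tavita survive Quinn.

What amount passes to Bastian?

Bastian receives €135,000.

The entire €1,080,000 passes to the descendants.
That amount (€1,080,000) is divided at the children's generation into 4 shares of €270,000. Ottilie and Tavita each take €270,000. The 2 shares of the deceased (Ilse and Hollis) are combined into a pool of €540,000.
That pool (€540,000) is divided at the grandchildren's generation equally among Bastian, Ansel, Paloma, and Erik: €135,000 each.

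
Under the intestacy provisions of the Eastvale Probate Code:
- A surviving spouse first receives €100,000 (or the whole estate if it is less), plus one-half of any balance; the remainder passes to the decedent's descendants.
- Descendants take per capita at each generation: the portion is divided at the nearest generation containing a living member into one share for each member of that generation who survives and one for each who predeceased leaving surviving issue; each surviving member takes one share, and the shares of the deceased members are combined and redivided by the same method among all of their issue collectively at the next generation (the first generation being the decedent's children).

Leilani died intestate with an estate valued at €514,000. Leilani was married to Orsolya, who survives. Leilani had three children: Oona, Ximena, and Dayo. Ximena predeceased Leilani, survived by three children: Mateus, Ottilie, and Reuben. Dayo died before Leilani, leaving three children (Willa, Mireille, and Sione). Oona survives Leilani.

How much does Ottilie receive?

Ottilie receives €23,000.

Orsolya first takes €100,000, leaving a balance of €414,000. Orsolya then takes one-half of the balance (€207,000), for a total of €307,000. The remaining €207,000 passes to the descendants.
The descendants' portion (€207,000) is divided at the children's generation into 3 shares of €69,000. Oona takes €69,000. The 2 shares of the deceased (Ximena and Dayo) are combined into a pool of €138,000.
That pool (€138,000) is divided at the grandchildren's generation equally among Mateus, Ottilie, Reuben, Willa, Mireille, and Sione: €23,000 each.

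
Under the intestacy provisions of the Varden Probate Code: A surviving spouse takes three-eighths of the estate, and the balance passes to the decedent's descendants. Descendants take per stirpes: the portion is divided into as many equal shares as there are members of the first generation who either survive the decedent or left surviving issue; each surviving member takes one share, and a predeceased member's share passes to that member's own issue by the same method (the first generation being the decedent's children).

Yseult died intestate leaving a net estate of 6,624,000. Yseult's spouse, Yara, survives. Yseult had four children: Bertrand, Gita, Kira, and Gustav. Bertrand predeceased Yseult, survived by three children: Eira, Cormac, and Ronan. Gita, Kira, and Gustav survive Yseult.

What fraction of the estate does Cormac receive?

Cormac receives 5/96 of the estate.

Yara takes three-eighths of 6,624,000 = 2,484,000. The remaining 4,140,000 passes to the descendants.
The descendants' portion (4,140,000) is divided into 4 shares of 1,035,000: Gita, Kira, and Gustav each take 1,035,000; Bertrand's 1,035,000 share passes to Bertrand's issue.
Bertrand's share (1,035,000) is divided into 3 shares of 345,000: Eira, Cormac, and Ronan each take 345,000.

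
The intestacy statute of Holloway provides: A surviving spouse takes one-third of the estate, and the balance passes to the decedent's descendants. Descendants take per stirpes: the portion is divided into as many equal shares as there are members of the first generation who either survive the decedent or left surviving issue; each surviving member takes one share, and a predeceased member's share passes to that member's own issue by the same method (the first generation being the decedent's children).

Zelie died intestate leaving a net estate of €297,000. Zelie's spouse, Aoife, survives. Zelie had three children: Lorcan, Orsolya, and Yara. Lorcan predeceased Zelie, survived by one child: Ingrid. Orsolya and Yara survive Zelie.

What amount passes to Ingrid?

Ingrid receives €66,000.

Aoife takes one-third of €297,000 = €99,000. The remaining €198,000 passes to the descendants.
The descendants' portion (€198,000) is divided into 3 shares of €66,000: Orsolya and Yara each take €66,000; Lorcan's €66,000 share passes to Lorcan's issue.
Lorcan's share (€66,000) passes entirely to Ingrid.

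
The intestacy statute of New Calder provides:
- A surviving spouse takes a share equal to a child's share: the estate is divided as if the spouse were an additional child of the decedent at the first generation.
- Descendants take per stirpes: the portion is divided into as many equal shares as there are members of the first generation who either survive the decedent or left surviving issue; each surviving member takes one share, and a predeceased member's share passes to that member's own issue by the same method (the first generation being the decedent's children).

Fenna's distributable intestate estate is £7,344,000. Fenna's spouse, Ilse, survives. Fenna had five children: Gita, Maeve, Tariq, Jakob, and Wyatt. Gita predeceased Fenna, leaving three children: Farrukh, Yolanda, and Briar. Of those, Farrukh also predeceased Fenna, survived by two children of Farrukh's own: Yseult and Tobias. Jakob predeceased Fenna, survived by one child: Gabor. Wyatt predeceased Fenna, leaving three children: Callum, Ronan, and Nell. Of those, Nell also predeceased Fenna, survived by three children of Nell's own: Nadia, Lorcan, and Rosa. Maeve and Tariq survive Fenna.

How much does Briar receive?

The spouse counts as an additional share at the children's level, so there are 6 primary shares of £1,224,000. Ilse takes one such share (£1,224,000).
The children's combined portion (£6,120,000) is divided into 5 shares of £1,224,000: Maeve and Tariq each take £1,224,000; Gita's £1,224,000 share passes to Gita's issue; Jakob's £1,224,000 share passes to Jakob's issue; Wyatt's £1,224,000 share passes to Wyatt's issue.
Gita's share (£1,224,000) is divided into 3 shares of £408,000: Yolanda and Briar each take £408,000; Farrukh's £408,000 share passes to Farrukh's issue.
Farrukh's share (£408,000) is divided into 2 shares of £204,000: Yseult and Tobias each take £204,000.
Jakob's share (£1,224,000) passes entirely to Gabor.
Wyatt's share (£1,224,000) is divided into 3 shares of £408,000: Callum and Ronan each take £408,000; Nell's £408,000 share passes to Nell's issue.
Nell's share (£408,000) is divided into 3 shares of £136,000: Nadia, Lorcan, and Rosa each take £136,000.

Briar receives £408,000.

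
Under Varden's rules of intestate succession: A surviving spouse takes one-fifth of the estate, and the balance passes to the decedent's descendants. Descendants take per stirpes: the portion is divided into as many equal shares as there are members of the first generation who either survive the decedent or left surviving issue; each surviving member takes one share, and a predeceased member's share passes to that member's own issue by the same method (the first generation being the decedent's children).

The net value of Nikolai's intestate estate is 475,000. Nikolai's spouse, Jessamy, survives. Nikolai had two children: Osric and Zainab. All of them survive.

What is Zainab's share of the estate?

Jessamy takes one-fifth of 475,000 = 95,000. The remaining 380,000 passes to the descendants.
The descendants' portion (380,000) is divided into 2 shares of 190,000: Osric and Zainab each take 190,000.

Zainab receives 190,000.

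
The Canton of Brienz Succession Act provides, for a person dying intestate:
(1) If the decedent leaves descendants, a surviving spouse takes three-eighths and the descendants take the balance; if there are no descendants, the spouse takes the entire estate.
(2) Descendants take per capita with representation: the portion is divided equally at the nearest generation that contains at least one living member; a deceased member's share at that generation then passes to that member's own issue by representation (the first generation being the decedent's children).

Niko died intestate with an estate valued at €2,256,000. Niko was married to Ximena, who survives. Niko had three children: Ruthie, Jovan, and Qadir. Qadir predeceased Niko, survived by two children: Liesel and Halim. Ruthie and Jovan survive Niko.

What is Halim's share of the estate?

Halim receives €235,000.

Ximena takes three-eighths of €2,256,000 = €846,000. The remaining €1,410,000 passes to the descendants.
The descendants' portion (€1,410,000) is divided into 3 shares of €470,000: Ruthie and Jovan each take €470,000; Qadir's €470,000 share passes to Qadir's issue.
Qadir's share (€470,000) is divided into 2 shares of €235,000: Liesel and Halim each take €235,000.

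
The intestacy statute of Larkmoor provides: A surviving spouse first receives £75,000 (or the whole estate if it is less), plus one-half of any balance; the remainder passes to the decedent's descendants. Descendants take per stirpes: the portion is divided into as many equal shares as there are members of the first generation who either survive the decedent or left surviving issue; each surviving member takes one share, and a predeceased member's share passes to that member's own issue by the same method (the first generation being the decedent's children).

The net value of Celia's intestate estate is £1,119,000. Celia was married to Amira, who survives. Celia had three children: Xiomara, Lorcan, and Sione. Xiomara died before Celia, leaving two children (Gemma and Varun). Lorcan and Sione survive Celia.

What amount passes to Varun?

Amira first takes £75,000, leaving a balance of £1,044,000. Amira then takes one-half of the balance (£522,000), for a total of £597,000. The remaining £522,000 passes to the descendants.
The descendants' portion (£522,000) is divided into 3 shares of £174,000: Lorcan and Sione each take £174,000; Xiomara's £174,000 share passes to Xiomara's issue.
Xiomara's share (£174,000) is divided into 2 shares of £87,000: Gemma and Varun each take £87,000.

Varun receives £87,000.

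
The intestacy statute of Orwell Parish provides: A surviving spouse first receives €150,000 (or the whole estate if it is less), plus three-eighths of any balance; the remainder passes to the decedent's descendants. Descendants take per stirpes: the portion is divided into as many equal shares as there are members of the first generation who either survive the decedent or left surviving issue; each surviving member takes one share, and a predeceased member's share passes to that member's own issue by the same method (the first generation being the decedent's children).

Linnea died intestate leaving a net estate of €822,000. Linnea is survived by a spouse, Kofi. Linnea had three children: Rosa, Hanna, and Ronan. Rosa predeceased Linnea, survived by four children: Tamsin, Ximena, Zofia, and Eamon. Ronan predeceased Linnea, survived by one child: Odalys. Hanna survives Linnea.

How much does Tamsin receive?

Tamsin receives €35,000.

Kofi first takes €150,000, leaving a balance of €672,000. Kofi then takes three-eighths of the balance (€252,000), for a total of €402,000. The remaining €420,000 passes to the descendants.
The descendants' portion (€420,000) is divided into 3 shares of €140,000: Hanna takes €140,000; Rosa's €140,000 share passes to Rosa's issue; Ronan's €140,000 share passes to Ronan's issue.
Rosa's share (€140,000) is divided into 4 shares of €35,000: Tamsin, Ximena, Zofia, and Eamon each take €35,000.
Ronan's share (€140,000) passes entirely to Odalys.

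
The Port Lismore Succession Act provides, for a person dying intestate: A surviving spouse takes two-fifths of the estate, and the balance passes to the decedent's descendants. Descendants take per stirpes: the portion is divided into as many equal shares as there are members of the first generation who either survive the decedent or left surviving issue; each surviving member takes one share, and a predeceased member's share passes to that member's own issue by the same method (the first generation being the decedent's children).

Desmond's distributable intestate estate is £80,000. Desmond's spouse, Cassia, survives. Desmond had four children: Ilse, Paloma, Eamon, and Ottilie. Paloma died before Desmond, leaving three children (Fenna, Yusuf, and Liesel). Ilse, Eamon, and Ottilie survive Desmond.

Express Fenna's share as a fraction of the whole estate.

Fenna receives 1/20 of the estate.

Cassia takes two-fifths of £80,000 = £32,000. The remaining £48,000 passes to the descendants.
The descendants' portion (£48,000) is divided into 4 shares of £12,000: Ilse, Eamon, and Ottilie each take £12,000; Paloma's £12,000 share passes to Paloma's issue.
Paloma's share (£12,000) is divided into 3 shares of £4,000: Fenna, Yusuf, and Liesel each take £4,000.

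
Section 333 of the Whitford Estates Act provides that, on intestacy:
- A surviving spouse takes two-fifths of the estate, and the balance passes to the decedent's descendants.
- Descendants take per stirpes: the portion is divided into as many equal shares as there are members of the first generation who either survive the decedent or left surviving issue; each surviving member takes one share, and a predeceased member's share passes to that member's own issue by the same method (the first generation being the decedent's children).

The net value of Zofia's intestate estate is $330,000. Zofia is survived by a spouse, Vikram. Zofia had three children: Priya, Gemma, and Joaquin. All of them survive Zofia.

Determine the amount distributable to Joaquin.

Joaquin receives $66,000.

Vikram takes two-fifths of $330,000 = $132,000. The remaining $198,000 passes to the descendants.
The descendants' portion ($198,000) is divided into 3 shares of $66,000: Priya, Gemma, and Joaquin each take $66,000.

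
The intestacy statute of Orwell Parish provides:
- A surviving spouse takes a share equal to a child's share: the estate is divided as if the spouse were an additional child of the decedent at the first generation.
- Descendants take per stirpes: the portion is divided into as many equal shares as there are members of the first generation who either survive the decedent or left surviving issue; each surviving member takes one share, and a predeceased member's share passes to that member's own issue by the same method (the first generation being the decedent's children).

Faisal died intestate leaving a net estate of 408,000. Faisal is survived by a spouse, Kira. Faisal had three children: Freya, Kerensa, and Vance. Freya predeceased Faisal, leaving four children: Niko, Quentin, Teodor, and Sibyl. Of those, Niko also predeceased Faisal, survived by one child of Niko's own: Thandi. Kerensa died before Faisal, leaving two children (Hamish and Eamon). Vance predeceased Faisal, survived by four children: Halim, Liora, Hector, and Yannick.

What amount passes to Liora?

The spouse counts as an additional share at the children's level, so there are 4 primary shares of 102,000. Kira takes one such share (102,000).
The children's combined portion (306,000) is divided into 3 shares of 102,000: Freya's 102,000 share passes to Freya's issue; Kerensa's 102,000 share passes to Kerensa's issue; Vance's 102,000 share passes to Vance's issue.
Freya's share (102,000) is divided into 4 shares of 25,500: Quentin, Teodor, and Sibyl each take 25,500; Niko's 25,500 share passes to Niko's issue.
Niko's share (25,500) passes entirely to Thandi.
Kerensa's share (102,000) is divided into 2 shares of 51,000: Hamish and Eamon each take 51,000.
Vance's share (102,000) is divided into 4 shares of 25,500: Halim, Liora, Hector, and Yannick each take 25,500.

Liora receives 25,500.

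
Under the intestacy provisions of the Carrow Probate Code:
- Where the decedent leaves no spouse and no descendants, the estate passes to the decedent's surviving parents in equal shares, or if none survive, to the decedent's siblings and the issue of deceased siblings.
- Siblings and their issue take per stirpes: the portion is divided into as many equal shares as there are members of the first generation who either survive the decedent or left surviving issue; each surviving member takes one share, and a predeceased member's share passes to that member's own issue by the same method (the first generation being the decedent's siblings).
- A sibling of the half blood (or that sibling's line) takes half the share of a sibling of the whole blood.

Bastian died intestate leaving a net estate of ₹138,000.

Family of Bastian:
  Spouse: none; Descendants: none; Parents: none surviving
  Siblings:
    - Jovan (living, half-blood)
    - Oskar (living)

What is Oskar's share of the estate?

The entire ₹138,000 passes to the siblings and their issue.
Counting each half-blood sibling's line as half a unit, there are 3/2 units in ₹138,000, so one unit is ₹92,000. Whole-blood lines (Oskar) take ₹92,000 each; half-blood lines (Jovan) take ₹46,000 each.

Oskar receives ₹92,000.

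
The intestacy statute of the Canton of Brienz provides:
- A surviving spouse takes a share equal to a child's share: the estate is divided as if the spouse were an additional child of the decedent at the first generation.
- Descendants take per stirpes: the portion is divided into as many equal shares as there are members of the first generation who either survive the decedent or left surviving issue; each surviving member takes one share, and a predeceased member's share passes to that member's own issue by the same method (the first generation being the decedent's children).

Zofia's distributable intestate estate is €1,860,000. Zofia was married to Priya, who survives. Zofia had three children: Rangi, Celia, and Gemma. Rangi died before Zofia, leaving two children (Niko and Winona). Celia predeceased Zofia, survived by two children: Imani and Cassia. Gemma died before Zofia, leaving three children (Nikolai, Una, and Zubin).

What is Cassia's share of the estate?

Cassia receives €232,500.

The spouse counts as an additional share at the children's level, so there are 4 primary shares of €465,000. Priya takes one such share (€465,000).
The children's combined portion (€1,395,000) is divided into 3 shares of €465,000: Rangi's €465,000 share passes to Rangi's issue; Celia's €465,000 share passes to Celia's issue; Gemma's €465,000 share passes to Gemma's issue.
Rangi's share (€465,000) is divided into 2 shares of €232,500: Niko and Winona each take €232,500.
Celia's share (€465,000) is divided into 2 shares of €232,500: Imani and Cassia each take €232,500.
Gemma's share (€465,000) is divided into 3 shares of €155,000: Nikolai, Una, and Zubin each take €155,000.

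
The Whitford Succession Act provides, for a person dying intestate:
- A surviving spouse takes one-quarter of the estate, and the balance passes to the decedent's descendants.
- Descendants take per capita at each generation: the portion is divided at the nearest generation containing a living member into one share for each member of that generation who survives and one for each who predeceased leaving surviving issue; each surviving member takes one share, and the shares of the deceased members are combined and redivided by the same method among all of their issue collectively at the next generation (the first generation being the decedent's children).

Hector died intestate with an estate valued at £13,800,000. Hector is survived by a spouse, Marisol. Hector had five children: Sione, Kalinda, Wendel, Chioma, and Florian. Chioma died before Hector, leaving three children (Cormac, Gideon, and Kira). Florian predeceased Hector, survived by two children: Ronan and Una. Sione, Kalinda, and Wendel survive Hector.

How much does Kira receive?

Marisol takes one-quarter of £13,800,000 = £3,450,000. The remaining £10,350,000 passes to the descendants.
The descendants' portion (£10,350,000) is divided at the children's generation into 5 shares of £2,070,000. Sione, Kalinda, and Wendel each take £2,070,000. The 2 shares of the deceased (Chioma and Florian) are combined into a pool of £4,140,000.
That pool (£4,140,000) is divided at the grandchildren's generation equally among Cormac, Gideon, Kira, Ronan, and Una: £828,000 each.

Kira receives £828,000.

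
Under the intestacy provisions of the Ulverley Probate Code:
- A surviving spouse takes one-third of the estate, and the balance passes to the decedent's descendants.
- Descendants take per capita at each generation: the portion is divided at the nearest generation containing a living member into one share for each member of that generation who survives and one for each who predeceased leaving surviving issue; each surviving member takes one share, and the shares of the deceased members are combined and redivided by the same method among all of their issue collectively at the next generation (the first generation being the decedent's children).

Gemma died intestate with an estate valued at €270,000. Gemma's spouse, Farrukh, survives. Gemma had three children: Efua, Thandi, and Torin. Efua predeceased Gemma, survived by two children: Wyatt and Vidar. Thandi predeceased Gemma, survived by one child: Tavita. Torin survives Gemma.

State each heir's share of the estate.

Farrukh: €90,000; Wyatt: €40,000; Vidar: €40,000; Tavita: €40,000; Torin: €60,000

Farrukh takes one-third of €270,000 = €90,000. The remaining €180,000 passes to the descendants.
The descendants' portion (€180,000) is divided at the children's generation into 3 shares of €60,000. Torin takes €60,000. The 2 shares of the deceased (Efua and Thandi) are combined into a pool of €120,000.
That pool (€120,000) is divided at the grandchildren's generation equally among Wyatt, Vidar, and Tavita: €40,000 each.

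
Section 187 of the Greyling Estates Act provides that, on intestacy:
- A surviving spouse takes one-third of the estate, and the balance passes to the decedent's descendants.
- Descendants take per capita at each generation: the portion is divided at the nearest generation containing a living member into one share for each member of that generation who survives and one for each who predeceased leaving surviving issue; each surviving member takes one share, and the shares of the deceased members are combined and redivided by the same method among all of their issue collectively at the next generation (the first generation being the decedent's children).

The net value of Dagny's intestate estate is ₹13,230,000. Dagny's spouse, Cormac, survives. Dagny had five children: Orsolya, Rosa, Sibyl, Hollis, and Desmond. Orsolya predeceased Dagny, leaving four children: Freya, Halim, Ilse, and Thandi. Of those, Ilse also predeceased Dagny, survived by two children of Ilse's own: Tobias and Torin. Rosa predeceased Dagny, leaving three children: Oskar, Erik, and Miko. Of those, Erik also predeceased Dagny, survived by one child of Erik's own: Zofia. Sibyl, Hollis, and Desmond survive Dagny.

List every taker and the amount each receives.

Cormac takes one-third of ₹13,230,000 = ₹4,410,000. The remaining ₹8,820,000 passes to the descendants.
The descendants' portion (₹8,820,000) is divided at the children's generation into 5 shares of ₹1,764,000. Sibyl, Hollis, and Desmond each take ₹1,764,000. The 2 shares of the deceased (Orsolya and Rosa) are combined into a pool of ₹3,528,000.
That pool (₹3,528,000) is divided at the grandchildren's generation into 7 shares of ₹504,000. Freya, Halim, Thandi, Oskar, and Miko each take ₹504,000. The 2 shares of the deceased (Ilse and Erik) are combined into a pool of ₹1,008,000.
That pool (₹1,008,000) is divided at the great-grandchildren's generation equally among Tobias, Torin, and Zofia: ₹336,000 each.

Cormac: ₹4,410,000; Freya: ₹504,000; Halim: ₹504,000; Tobias: ₹336,000; Torin: ₹336,000; Thandi: ₹504,000; Oskar: ₹504,000; Zofia: ₹336,000; Miko: ₹504,000; Sibyl: ₹1,764,000; Hollis: ₹1,764,000; Desmond: ₹1,764,000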